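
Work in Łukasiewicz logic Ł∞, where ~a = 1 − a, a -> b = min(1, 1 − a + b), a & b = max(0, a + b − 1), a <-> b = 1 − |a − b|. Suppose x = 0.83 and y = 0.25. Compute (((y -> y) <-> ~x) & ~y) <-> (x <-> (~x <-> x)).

0.49

y -> y = min(1, 1 − 0.25 + 0.25) = min(1, 1.00) = 1.00
~x = 1 − 0.83 = 0.17
(y -> y) <-> ~x = 1 − |1.00 − 0.17| = 1 − 0.83 = 0.17
~y = 1 − 0.25 = 0.75
((y -> y) <-> ~x) & ~y = max(0, 0.17 + 0.75 − 1) = max(0, -0.08) = 0.00
~x <-> x = 1 − |0.17 − 0.83| = 1 − 0.66 = 0.34
x <-> (~x <-> x) = 1 − |0.83 − 0.34| = 1 − 0.49 = 0.51
(((y -> y) <-> ~x) & ~y) <-> (x <-> (~x <-> x)) = 1 − |0.00 − 0.51| = 1 − 0.51 = 0.49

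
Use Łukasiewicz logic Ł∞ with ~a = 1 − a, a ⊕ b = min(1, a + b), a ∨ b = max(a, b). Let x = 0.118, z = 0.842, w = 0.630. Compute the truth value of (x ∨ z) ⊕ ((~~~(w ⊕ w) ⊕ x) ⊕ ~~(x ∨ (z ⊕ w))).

x ∨ z = max(0.118, 0.842) = 0.842
w ⊕ w = min(1, 0.630 + 0.630) = min(1, 1.260) = 1.000
~(w ⊕ w) = 1 − 1.000 = 0.000
~~(w ⊕ w) = 1 − 0.000 = 1.000
~~~(w ⊕ w) = 1 − 1.000 = 0.000
~~~(w ⊕ w) ⊕ x = min(1, 0.000 + 0.118) = min(1, 0.118) = 0.118
z ⊕ w = min(1, 0.842 + 0.630) = min(1, 1.472) = 1.000
x ∨ (z ⊕ w) = max(0.118, 1.000) = 1.000
~(x ∨ (z ⊕ w)) = 1 − 1.000 = 0.000
~~(x ∨ (z ⊕ w)) = 1 − 0.000 = 1.000
(~~~(w ⊕ w) ⊕ x) ⊕ ~~(x ∨ (z ⊕ w)) = min(1, 0.118 + 1.000) = min(1, 1.118) = 1.000
(x ∨ z) ⊕ ((~~~(w ⊕ w) ⊕ x) ⊕ ~~(x ∨ (z ⊕ w))) = min(1, 0.842 + 1.000) = min(1, 1.842) = 1.000

1.000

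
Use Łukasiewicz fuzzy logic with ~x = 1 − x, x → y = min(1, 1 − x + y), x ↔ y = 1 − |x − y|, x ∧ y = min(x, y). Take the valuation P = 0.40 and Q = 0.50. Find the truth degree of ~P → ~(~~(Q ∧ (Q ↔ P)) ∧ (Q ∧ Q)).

~P = 1 − 0.40 = 0.60
Q ↔ P = 1 − |0.50 − 0.40| = 1 − 0.10 = 0.90
Q ∧ (Q ↔ P) = min(0.50, 0.90) = 0.50
~(Q ∧ (Q ↔ P)) = 1 − 0.50 = 0.50
~~(Q ∧ (Q ↔ P)) = 1 − 0.50 = 0.50
Q ∧ Q = min(0.50, 0.50) = 0.50
~~(Q ∧ (Q ↔ P)) ∧ (Q ∧ Q) = min(0.50, 0.50) = 0.50
~(~~(Q ∧ (Q ↔ P)) ∧ (Q ∧ Q)) = 1 − 0.50 = 0.50
~P → ~(~~(Q ∧ (Q ↔ P)) ∧ (Q ∧ Q)) = min(1, 1 − 0.60 + 0.50) = min(1, 0.90) = 0.90

0.90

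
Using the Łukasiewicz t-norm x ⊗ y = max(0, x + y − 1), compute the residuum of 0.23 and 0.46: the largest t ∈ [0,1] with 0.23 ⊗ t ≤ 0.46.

1.00

The residuum of the Łukasiewicz t-norm gives the supremum: min(1, 1 − 0.23 + 0.46).
1 − 0.23 + 0.46 = 1.23, so t = min(1, 1.23) = 1.00.
Check: 0.23 ⊗ 1.00 = max(0, 0.23) = 0.23 ≤ 0.46.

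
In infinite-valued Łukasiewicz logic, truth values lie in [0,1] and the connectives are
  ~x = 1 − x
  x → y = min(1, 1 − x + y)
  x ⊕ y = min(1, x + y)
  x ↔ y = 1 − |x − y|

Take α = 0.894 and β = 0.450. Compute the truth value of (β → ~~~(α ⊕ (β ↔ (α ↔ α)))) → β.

α ↔ α = 1 − |0.894 − 0.894| = 1 − 0.000 = 1.000
β ↔ (α ↔ α) = 1 − |0.450 − 1.000| = 1 − 0.550 = 0.450
α ⊕ (β ↔ (α ↔ α)) = min(1, 0.894 + 0.450) = min(1, 1.344) = 1.000
~(α ⊕ (β ↔ (α ↔ α))) = 1 − 1.000 = 0.000
~~(α ⊕ (β ↔ (α ↔ α))) = 1 − 0.000 = 1.000
~~~(α ⊕ (β ↔ (α ↔ α))) = 1 − 1.000 = 0.000
β → ~~~(α ⊕ (β ↔ (α ↔ α))) = min(1, 1 − 0.450 + 0.000) = min(1, 0.550) = 0.550
(β → ~~~(α ⊕ (β ↔ (α ↔ α)))) → β = min(1, 1 − 0.550 + 0.450) = min(1, 0.900) = 0.900

0.900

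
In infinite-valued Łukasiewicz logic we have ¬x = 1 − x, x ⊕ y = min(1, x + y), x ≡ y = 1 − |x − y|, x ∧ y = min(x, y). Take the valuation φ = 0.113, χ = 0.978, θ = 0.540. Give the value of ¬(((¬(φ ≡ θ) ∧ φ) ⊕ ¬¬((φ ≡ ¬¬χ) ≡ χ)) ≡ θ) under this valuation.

φ ≡ θ = 1 − |0.113 − 0.540| = 1 − 0.427 = 0.573
¬(φ ≡ θ) = 1 − 0.573 = 0.427
¬(φ ≡ θ) ∧ φ = min(0.427, 0.113) = 0.113
¬χ = 1 − 0.978 = 0.022
¬¬χ = 1 − 0.022 = 0.978
φ ≡ ¬¬χ = 1 − |0.113 − 0.978| = 1 − 0.865 = 0.135
(φ ≡ ¬¬χ) ≡ χ = 1 − |0.135 − 0.978| = 1 − 0.843 = 0.157
¬((φ ≡ ¬¬χ) ≡ χ) = 1 − 0.157 = 0.843
¬¬((φ ≡ ¬¬χ) ≡ χ) = 1 − 0.843 = 0.157
(¬(φ ≡ θ) ∧ φ) ⊕ ¬¬((φ ≡ ¬¬χ) ≡ χ) = min(1, 0.113 + 0.157) = min(1, 0.270) = 0.270
((¬(φ ≡ θ) ∧ φ) ⊕ ¬¬((φ ≡ ¬¬χ) ≡ χ)) ≡ θ = 1 − |0.270 − 0.540| = 1 − 0.270 = 0.730
¬(((¬(φ ≡ θ) ∧ φ) ⊕ ¬¬((φ ≡ ¬¬χ) ≡ χ)) ≡ θ) = 1 − 0.730 = 0.270

0.270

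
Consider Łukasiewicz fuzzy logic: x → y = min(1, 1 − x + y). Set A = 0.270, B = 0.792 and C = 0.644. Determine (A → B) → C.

A → B = min(1, 1 − 0.270 + 0.792) = min(1, 1.522) = 1.000
(A → B) → C = min(1, 1 − 1.000 + 0.644) = min(1, 0.644) = 0.644

0.644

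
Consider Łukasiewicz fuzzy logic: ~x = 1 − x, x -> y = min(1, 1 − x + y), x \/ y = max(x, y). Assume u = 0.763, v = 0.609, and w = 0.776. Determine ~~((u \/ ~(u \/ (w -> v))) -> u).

w -> v = min(1, 1 − 0.776 + 0.609) = min(1, 0.833) = 0.833
u \/ (w -> v) = max(0.763, 0.833) = 0.833
~(u \/ (w -> v)) = 1 − 0.833 = 0.167
u \/ ~(u \/ (w -> v)) = max(0.763, 0.167) = 0.763
(u \/ ~(u \/ (w -> v))) -> u = min(1, 1 − 0.763 + 0.763) = min(1, 1.000) = 1.000
~((u \/ ~(u \/ (w -> v))) -> u) = 1 − 1.000 = 0.000
~~((u \/ ~(u \/ (w -> v))) -> u) = 1 − 0.000 = 1.000

1.000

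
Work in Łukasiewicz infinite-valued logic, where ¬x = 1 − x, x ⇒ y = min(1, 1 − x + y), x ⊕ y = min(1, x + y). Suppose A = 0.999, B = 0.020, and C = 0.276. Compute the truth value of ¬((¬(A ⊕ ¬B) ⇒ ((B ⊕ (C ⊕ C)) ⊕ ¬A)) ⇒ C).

0.724

¬B = 1 − 0.020 = 0.980
A ⊕ ¬B = min(1, 0.999 + 0.980) = min(1, 1.979) = 1.000
¬(A ⊕ ¬B) = 1 − 1.000 = 0.000
C ⊕ C = min(1, 0.276 + 0.276) = min(1, 0.552) = 0.552
B ⊕ (C ⊕ C) = min(1, 0.020 + 0.552) = min(1, 0.572) = 0.572
¬A = 1 − 0.999 = 0.001
(B ⊕ (C ⊕ C)) ⊕ ¬A = min(1, 0.572 + 0.001) = min(1, 0.573) = 0.573
¬(A ⊕ ¬B) ⇒ ((B ⊕ (C ⊕ C)) ⊕ ¬A) = min(1, 1 − 0.000 + 0.573) = min(1, 1.573) = 1.000
(¬(A ⊕ ¬B) ⇒ ((B ⊕ (C ⊕ C)) ⊕ ¬A)) ⇒ C = min(1, 1 − 1.000 + 0.276) = min(1, 0.276) = 0.276
¬((¬(A ⊕ ¬B) ⇒ ((B ⊕ (C ⊕ C)) ⊕ ¬A)) ⇒ C) = 1 − 0.276 = 0.724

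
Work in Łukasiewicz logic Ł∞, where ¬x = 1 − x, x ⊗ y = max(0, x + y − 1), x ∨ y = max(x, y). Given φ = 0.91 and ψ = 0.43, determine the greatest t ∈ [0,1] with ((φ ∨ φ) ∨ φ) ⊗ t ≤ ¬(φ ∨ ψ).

φ ∨ φ = max(0.91, 0.91) = 0.91
(φ ∨ φ) ∨ φ = max(0.91, 0.91) = 0.91
So the left factor is (φ ∨ φ) ∨ φ = 0.91.
φ ∨ ψ = max(0.91, 0.43) = 0.91
¬(φ ∨ ψ) = 1 − 0.91 = 0.09
So the right-hand bound is ¬(φ ∨ ψ) = 0.09.
The residuum of the Łukasiewicz t-norm gives the supremum: min(1, 1 − 0.91 + 0.09).
1 − 0.91 + 0.09 = 0.18, so t = min(1, 0.18) = 0.18.
Check: 0.91 ⊗ 0.18 = max(0, 0.09) = 0.09 ≤ 0.09.

0.18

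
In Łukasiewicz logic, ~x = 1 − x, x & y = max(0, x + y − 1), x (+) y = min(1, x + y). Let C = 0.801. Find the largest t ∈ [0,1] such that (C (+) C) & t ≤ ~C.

C (+) C = min(1, 0.801 + 0.801) = min(1, 1.602) = 1.000
So the left factor is C (+) C = 1.000.
~C = 1 − 0.801 = 0.199
So the right-hand bound is ~C = 0.199.
The residuum of the Łukasiewicz t-norm gives the supremum: min(1, 1 − 1.000 + 0.199).
1 − 1.000 + 0.199 = 0.199, so t = min(1, 0.199) = 0.199.
Check: 1.000 & 0.199 = max(0, 0.199) = 0.199 ≤ 0.199.

0.199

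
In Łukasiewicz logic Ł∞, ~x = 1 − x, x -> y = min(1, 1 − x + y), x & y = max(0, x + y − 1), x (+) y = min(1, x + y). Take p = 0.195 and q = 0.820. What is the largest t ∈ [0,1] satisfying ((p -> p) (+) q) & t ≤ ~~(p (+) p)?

p -> p = min(1, 1 − 0.195 + 0.195) = min(1, 1.000) = 1.000
(p -> p) (+) q = min(1, 1.000 + 0.820) = min(1, 1.820) = 1.000
So the left factor is (p -> p) (+) q = 1.000.
p (+) p = min(1, 0.195 + 0.195) = min(1, 0.390) = 0.390
~(p (+) p) = 1 − 0.390 = 0.610
~~(p (+) p) = 1 − 0.610 = 0.390
So the right-hand bound is ~~(p (+) p) = 0.390.
The residuum of the Łukasiewicz t-norm gives the supremum: min(1, 1 − 1.000 + 0.390).
1 − 1.000 + 0.390 = 0.390, so t = min(1, 0.390) = 0.390.
Check: 1.000 & 0.390 = max(0, 0.390) = 0.390 ≤ 0.390.

0.390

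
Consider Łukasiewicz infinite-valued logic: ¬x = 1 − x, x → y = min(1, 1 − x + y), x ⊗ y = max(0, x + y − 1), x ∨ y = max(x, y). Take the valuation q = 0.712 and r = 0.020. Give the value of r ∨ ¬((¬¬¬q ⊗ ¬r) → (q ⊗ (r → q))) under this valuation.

¬q = 1 − 0.712 = 0.288
¬¬q = 1 − 0.288 = 0.712
¬¬¬q = 1 − 0.712 = 0.288
¬r = 1 − 0.020 = 0.980
¬¬¬q ⊗ ¬r = max(0, 0.288 + 0.980 − 1) = max(0, 0.268) = 0.268
r → q = min(1, 1 − 0.020 + 0.712) = min(1, 1.692) = 1.000
q ⊗ (r → q) = max(0, 0.712 + 1.000 − 1) = max(0, 0.712) = 0.712
(¬¬¬q ⊗ ¬r) → (q ⊗ (r → q)) = min(1, 1 − 0.268 + 0.712) = min(1, 1.444) = 1.000
¬((¬¬¬q ⊗ ¬r) → (q ⊗ (r → q))) = 1 − 1.000 = 0.000
r ∨ ¬((¬¬¬q ⊗ ¬r) → (q ⊗ (r → q))) = max(0.020, 0.000) = 0.020

0.020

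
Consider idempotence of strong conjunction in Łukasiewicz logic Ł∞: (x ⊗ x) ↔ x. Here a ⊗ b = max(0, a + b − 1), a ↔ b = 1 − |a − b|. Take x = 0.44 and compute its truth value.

x ⊗ x = max(0, 0.44 + 0.44 − 1) = max(0, -0.12) = 0.00
(x ⊗ x) ↔ x = 1 − |0.00 − 0.44| = 1 − 0.44 = 0.56
(The value 0.56 < 1 shows this instance is not satisfied; fails in Ł∞ since a ⊗ a = max(0, 2a−1) ≠ a in general.)

0.56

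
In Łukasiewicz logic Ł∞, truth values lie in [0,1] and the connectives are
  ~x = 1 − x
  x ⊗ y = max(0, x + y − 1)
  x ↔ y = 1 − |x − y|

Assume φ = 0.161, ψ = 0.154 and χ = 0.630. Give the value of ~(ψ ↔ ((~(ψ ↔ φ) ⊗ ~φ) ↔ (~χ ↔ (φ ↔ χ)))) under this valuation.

ψ ↔ φ = 1 − |0.154 − 0.161| = 1 − 0.007 = 0.993
~(ψ ↔ φ) = 1 − 0.993 = 0.007
~φ = 1 − 0.161 = 0.839
~(ψ ↔ φ) ⊗ ~φ = max(0, 0.007 + 0.839 − 1) = max(0, -0.154) = 0.000
~χ = 1 − 0.630 = 0.370
φ ↔ χ = 1 − |0.161 − 0.630| = 1 − 0.469 = 0.531
~χ ↔ (φ ↔ χ) = 1 − |0.370 − 0.531| = 1 − 0.161 = 0.839
(~(ψ ↔ φ) ⊗ ~φ) ↔ (~χ ↔ (φ ↔ χ)) = 1 − |0.000 − 0.839| = 1 − 0.839 = 0.161
ψ ↔ ((~(ψ ↔ φ) ⊗ ~φ) ↔ (~χ ↔ (φ ↔ χ))) = 1 − |0.154 − 0.161| = 1 − 0.007 = 0.993
~(ψ ↔ ((~(ψ ↔ φ) ⊗ ~φ) ↔ (~χ ↔ (φ ↔ χ)))) = 1 − 0.993 = 0.007

0.007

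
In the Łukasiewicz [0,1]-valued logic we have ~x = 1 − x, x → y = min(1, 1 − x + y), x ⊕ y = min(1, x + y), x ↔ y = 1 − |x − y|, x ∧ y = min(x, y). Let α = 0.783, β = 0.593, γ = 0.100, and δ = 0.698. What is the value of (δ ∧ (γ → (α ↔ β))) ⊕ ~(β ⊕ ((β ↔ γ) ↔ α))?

0.698

α ↔ β = 1 − |0.783 − 0.593| = 1 − 0.190 = 0.810
γ → (α ↔ β) = min(1, 1 − 0.100 + 0.810) = min(1, 1.710) = 1.000
δ ∧ (γ → (α ↔ β)) = min(0.698, 1.000) = 0.698
β ↔ γ = 1 − |0.593 − 0.100| = 1 − 0.493 = 0.507
(β ↔ γ) ↔ α = 1 − |0.507 − 0.783| = 1 − 0.276 = 0.724
β ⊕ ((β ↔ γ) ↔ α) = min(1, 0.593 + 0.724) = min(1, 1.317) = 1.000
~(β ⊕ ((β ↔ γ) ↔ α)) = 1 − 1.000 = 0.000
(δ ∧ (γ → (α ↔ β))) ⊕ ~(β ⊕ ((β ↔ γ) ↔ α)) = min(1, 0.698 + 0.000) = min(1, 0.698) = 0.698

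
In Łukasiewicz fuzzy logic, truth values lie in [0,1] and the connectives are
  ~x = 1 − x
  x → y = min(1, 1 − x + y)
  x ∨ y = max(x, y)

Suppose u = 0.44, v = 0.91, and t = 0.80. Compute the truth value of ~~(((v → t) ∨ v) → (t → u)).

v → t = min(1, 1 − 0.91 + 0.80) = min(1, 0.89) = 0.89
(v → t) ∨ v = max(0.89, 0.91) = 0.91
t → u = min(1, 1 − 0.80 + 0.44) = min(1, 0.64) = 0.64
((v → t) ∨ v) → (t → u) = min(1, 1 − 0.91 + 0.64) = min(1, 0.73) = 0.73
~(((v → t) ∨ v) → (t → u)) = 1 − 0.73 = 0.27
~~(((v → t) ∨ v) → (t → u)) = 1 − 0.27 = 0.73

0.73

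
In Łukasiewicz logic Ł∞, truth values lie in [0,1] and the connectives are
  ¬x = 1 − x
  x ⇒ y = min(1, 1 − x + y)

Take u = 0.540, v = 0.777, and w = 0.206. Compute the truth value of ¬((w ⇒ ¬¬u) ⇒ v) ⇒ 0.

0.777

¬u = 1 − 0.540 = 0.460
¬¬u = 1 − 0.460 = 0.540
w ⇒ ¬¬u = min(1, 1 − 0.206 + 0.540) = min(1, 1.334) = 1.000
(w ⇒ ¬¬u) ⇒ v = min(1, 1 − 1.000 + 0.777) = min(1, 0.777) = 0.777
¬((w ⇒ ¬¬u) ⇒ v) = 1 − 0.777 = 0.223
¬((w ⇒ ¬¬u) ⇒ v) ⇒ 0 = min(1, 1 − 0.223 + 0.000) = min(1, 0.777) = 0.777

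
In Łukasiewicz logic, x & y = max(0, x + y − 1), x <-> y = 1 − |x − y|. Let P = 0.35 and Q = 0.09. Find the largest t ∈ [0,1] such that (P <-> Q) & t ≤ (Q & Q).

P <-> Q = 1 − |0.35 − 0.09| = 1 − 0.26 = 0.74
So the left factor is P <-> Q = 0.74.
Q & Q = max(0, 0.09 + 0.09 − 1) = max(0, -0.82) = 0.00
So the right-hand bound is Q & Q = 0.00.
The residuum of the Łukasiewicz t-norm gives the supremum: min(1, 1 − 0.74 + 0.00).
1 − 0.74 + 0.00 = 0.26, so t = min(1, 0.26) = 0.26.
Check: 0.74 & 0.26 = max(0, 0.00) = 0.00 ≤ 0.00.

0.26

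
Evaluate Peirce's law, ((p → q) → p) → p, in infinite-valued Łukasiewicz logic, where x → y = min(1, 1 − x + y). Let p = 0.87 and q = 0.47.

p → q = min(1, 1 − 0.87 + 0.47) = min(1, 0.60) = 0.60
(p → q) → p = min(1, 1 − 0.60 + 0.87) = min(1, 1.27) = 1.00
((p → q) → p) → p = min(1, 1 − 1.00 + 0.87) = min(1, 0.87) = 0.87
(The value 0.87 < 1 shows this instance is not satisfied; not a Ł∞-tautology in general.)

0.87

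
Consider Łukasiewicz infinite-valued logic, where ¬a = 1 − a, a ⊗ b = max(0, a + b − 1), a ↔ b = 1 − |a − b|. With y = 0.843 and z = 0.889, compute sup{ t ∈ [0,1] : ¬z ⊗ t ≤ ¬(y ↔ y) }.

¬z = 1 − 0.889 = 0.111
So the left factor is ¬z = 0.111.
y ↔ y = 1 − |0.843 − 0.843| = 1 − 0.000 = 1.000
¬(y ↔ y) = 1 − 1.000 = 0.000
So the right-hand bound is ¬(y ↔ y) = 0.000.
The residuum of the Łukasiewicz t-norm gives the supremum: min(1, 1 − 0.111 + 0.000).
1 − 0.111 + 0.000 = 0.889, so t = min(1, 0.889) = 0.889.
Check: 0.111 ⊗ 0.889 = max(0, 0.000) = 0.000 ≤ 0.000.

0.889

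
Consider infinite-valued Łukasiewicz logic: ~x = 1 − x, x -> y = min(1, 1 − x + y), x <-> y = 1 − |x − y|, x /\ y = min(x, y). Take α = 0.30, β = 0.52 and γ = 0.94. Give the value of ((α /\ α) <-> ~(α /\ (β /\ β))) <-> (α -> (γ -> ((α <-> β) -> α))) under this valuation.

α /\ α = min(0.30, 0.30) = 0.30
β /\ β = min(0.52, 0.52) = 0.52
α /\ (β /\ β) = min(0.30, 0.52) = 0.30
~(α /\ (β /\ β)) = 1 − 0.30 = 0.70
(α /\ α) <-> ~(α /\ (β /\ β)) = 1 − |0.30 − 0.70| = 1 − 0.40 = 0.60
α <-> β = 1 − |0.30 − 0.52| = 1 − 0.22 = 0.78
(α <-> β) -> α = min(1, 1 − 0.78 + 0.30) = min(1, 0.52) = 0.52
γ -> ((α <-> β) -> α) = min(1, 1 − 0.94 + 0.52) = min(1, 0.58) = 0.58
α -> (γ -> ((α <-> β) -> α)) = min(1, 1 − 0.30 + 0.58) = min(1, 1.28) = 1.00
((α /\ α) <-> ~(α /\ (β /\ β))) <-> (α -> (γ -> ((α <-> β) -> α))) = 1 − |0.60 − 1.00| = 1 − 0.40 = 0.60

0.60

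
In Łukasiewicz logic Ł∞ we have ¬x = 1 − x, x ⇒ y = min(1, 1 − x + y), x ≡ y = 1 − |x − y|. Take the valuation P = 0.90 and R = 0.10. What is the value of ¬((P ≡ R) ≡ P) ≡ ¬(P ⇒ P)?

P ≡ R = 1 − |0.90 − 0.10| = 1 − 0.80 = 0.20
(P ≡ R) ≡ P = 1 − |0.20 − 0.90| = 1 − 0.70 = 0.30
¬((P ≡ R) ≡ P) = 1 − 0.30 = 0.70
P ⇒ P = min(1, 1 − 0.90 + 0.90) = min(1, 1.00) = 1.00
¬(P ⇒ P) = 1 − 1.00 = 0.00
¬((P ≡ R) ≡ P) ≡ ¬(P ⇒ P) = 1 − |0.70 − 0.00| = 1 − 0.70 = 0.30

0.30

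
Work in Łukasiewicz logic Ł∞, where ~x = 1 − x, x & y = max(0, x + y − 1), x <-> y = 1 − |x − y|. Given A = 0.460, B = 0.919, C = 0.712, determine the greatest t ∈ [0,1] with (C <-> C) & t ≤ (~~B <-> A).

0.541

C <-> C = 1 − |0.712 − 0.712| = 1 − 0.000 = 1.000
So the left factor is C <-> C = 1.000.
~B = 1 − 0.919 = 0.081
~~B = 1 − 0.081 = 0.919
~~B <-> A = 1 − |0.919 − 0.460| = 1 − 0.459 = 0.541
So the right-hand bound is ~~B <-> A = 0.541.
The residuum of the Łukasiewicz t-norm gives the supremum: min(1, 1 − 1.000 + 0.541).
1 − 1.000 + 0.541 = 0.541, so t = min(1, 0.541) = 0.541.
Check: 1.000 & 0.541 = max(0, 0.541) = 0.541 ≤ 0.541.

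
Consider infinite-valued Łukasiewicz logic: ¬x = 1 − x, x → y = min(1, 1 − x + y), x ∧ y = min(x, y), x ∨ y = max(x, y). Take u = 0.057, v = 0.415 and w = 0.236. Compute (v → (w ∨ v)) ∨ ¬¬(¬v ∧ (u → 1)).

w ∨ v = max(0.236, 0.415) = 0.415
v → (w ∨ v) = min(1, 1 − 0.415 + 0.415) = min(1, 1.000) = 1.000
¬v = 1 − 0.415 = 0.585
u → 1 = min(1, 1 − 0.057 + 1.000) = min(1, 1.943) = 1.000
¬v ∧ (u → 1) = min(0.585, 1.000) = 0.585
¬(¬v ∧ (u → 1)) = 1 − 0.585 = 0.415
¬¬(¬v ∧ (u → 1)) = 1 − 0.415 = 0.585
(v → (w ∨ v)) ∨ ¬¬(¬v ∧ (u → 1)) = max(1.000, 0.585) = 1.000

1.000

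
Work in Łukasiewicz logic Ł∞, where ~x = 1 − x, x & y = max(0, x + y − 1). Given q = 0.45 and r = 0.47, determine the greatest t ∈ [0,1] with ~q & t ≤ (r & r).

0.45

~q = 1 − 0.45 = 0.55
So the left factor is ~q = 0.55.
r & r = max(0, 0.47 + 0.47 − 1) = max(0, -0.06) = 0.00
So the right-hand bound is r & r = 0.00.
The residuum of the Łukasiewicz t-norm gives the supremum: min(1, 1 − 0.55 + 0.00).
1 − 0.55 + 0.00 = 0.45, so t = min(1, 0.45) = 0.45.
Check: 0.55 & 0.45 = max(0, 0.00) = 0.00 ≤ 0.00.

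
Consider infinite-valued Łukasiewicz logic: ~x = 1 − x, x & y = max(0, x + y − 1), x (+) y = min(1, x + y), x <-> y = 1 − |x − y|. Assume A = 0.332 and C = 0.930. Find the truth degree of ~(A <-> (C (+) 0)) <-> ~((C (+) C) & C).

C (+) 0 = min(1, 0.930 + 0.000) = min(1, 0.930) = 0.930
A <-> (C (+) 0) = 1 − |0.332 − 0.930| = 1 − 0.598 = 0.402
~(A <-> (C (+) 0)) = 1 − 0.402 = 0.598
C (+) C = min(1, 0.930 + 0.930) = min(1, 1.860) = 1.000
(C (+) C) & C = max(0, 1.000 + 0.930 − 1) = max(0, 0.930) = 0.930
~((C (+) C) & C) = 1 − 0.930 = 0.070
~(A <-> (C (+) 0)) <-> ~((C (+) C) & C) = 1 − |0.598 − 0.070| = 1 − 0.528 = 0.472

0.472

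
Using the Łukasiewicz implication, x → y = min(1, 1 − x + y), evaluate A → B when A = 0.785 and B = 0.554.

0.769

A → B = min(1, 1 − 0.785 + 0.554) = min(1, 0.769) = 0.769
For comparison, the Gödel implication (1 if x ≤ y else y) would give 0.554.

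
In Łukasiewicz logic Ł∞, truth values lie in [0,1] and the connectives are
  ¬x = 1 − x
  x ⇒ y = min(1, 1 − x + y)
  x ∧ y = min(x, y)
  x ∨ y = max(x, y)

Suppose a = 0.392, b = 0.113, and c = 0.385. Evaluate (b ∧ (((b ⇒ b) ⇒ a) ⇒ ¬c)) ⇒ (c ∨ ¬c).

1.000

b ⇒ b = min(1, 1 − 0.113 + 0.113) = min(1, 1.000) = 1.000
(b ⇒ b) ⇒ a = min(1, 1 − 1.000 + 0.392) = min(1, 0.392) = 0.392
¬c = 1 − 0.385 = 0.615
((b ⇒ b) ⇒ a) ⇒ ¬c = min(1, 1 − 0.392 + 0.615) = min(1, 1.223) = 1.000
b ∧ (((b ⇒ b) ⇒ a) ⇒ ¬c) = min(0.113, 1.000) = 0.113
c ∨ ¬c = max(0.385, 0.615) = 0.615
(b ∧ (((b ⇒ b) ⇒ a) ⇒ ¬c)) ⇒ (c ∨ ¬c) = min(1, 1 − 0.113 + 0.615) = min(1, 1.502) = 1.000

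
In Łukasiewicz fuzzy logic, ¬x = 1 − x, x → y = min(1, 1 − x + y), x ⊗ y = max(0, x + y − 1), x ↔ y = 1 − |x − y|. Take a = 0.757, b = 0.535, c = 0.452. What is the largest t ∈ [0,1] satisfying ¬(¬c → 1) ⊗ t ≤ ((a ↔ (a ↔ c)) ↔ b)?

¬c = 1 − 0.452 = 0.548
¬c → 1 = min(1, 1 − 0.548 + 1.000) = min(1, 1.452) = 1.000
¬(¬c → 1) = 1 − 1.000 = 0.000
So the left factor is ¬(¬c → 1) = 0.000.
a ↔ c = 1 − |0.757 − 0.452| = 1 − 0.305 = 0.695
a ↔ (a ↔ c) = 1 − |0.757 − 0.695| = 1 − 0.062 = 0.938
(a ↔ (a ↔ c)) ↔ b = 1 − |0.938 − 0.535| = 1 − 0.403 = 0.597
So the right-hand bound is (a ↔ (a ↔ c)) ↔ b = 0.597.
The residuum of the Łukasiewicz t-norm gives the supremum: min(1, 1 − 0.000 + 0.597).
1 − 0.000 + 0.597 = 1.597, so t = min(1, 1.597) = 1.000.
Check: 0.000 ⊗ 1.000 = max(0, 0.000) = 0.000 ≤ 0.597.

1.000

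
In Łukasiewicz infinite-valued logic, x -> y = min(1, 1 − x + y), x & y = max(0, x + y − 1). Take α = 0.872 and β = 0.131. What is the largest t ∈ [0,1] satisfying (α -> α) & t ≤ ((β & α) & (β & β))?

0.000

α -> α = min(1, 1 − 0.872 + 0.872) = min(1, 1.000) = 1.000
So the left factor is α -> α = 1.000.
β & α = max(0, 0.131 + 0.872 − 1) = max(0, 0.003) = 0.003
β & β = max(0, 0.131 + 0.131 − 1) = max(0, -0.738) = 0.000
(β & α) & (β & β) = max(0, 0.003 + 0.000 − 1) = max(0, -0.997) = 0.000
So the right-hand bound is (β & α) & (β & β) = 0.000.
The residuum of the Łukasiewicz t-norm gives the supremum: min(1, 1 − 1.000 + 0.000).
1 − 1.000 + 0.000 = 0.000, so t = min(1, 0.000) = 0.000.
Check: 1.000 & 0.000 = max(0, 0.000) = 0.000 ≤ 0.000.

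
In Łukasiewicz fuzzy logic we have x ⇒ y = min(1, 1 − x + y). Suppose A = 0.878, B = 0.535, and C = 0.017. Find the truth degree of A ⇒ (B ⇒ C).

B ⇒ C = min(1, 1 − 0.535 + 0.017) = min(1, 0.482) = 0.482
A ⇒ (B ⇒ C) = min(1, 1 − 0.878 + 0.482) = min(1, 0.604) = 0.604

0.604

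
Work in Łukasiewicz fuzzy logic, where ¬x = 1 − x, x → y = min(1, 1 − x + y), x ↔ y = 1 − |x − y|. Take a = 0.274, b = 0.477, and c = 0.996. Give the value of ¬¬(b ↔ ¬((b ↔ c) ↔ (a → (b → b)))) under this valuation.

b ↔ c = 1 − |0.477 − 0.996| = 1 − 0.519 = 0.481
b → b = min(1, 1 − 0.477 + 0.477) = min(1, 1.000) = 1.000
a → (b → b) = min(1, 1 − 0.274 + 1.000) = min(1, 1.726) = 1.000
(b ↔ c) ↔ (a → (b → b)) = 1 − |0.481 − 1.000| = 1 − 0.519 = 0.481
¬((b ↔ c) ↔ (a → (b → b))) = 1 − 0.481 = 0.519
b ↔ ¬((b ↔ c) ↔ (a → (b → b))) = 1 − |0.477 − 0.519| = 1 − 0.042 = 0.958
¬(b ↔ ¬((b ↔ c) ↔ (a → (b → b)))) = 1 − 0.958 = 0.042
¬¬(b ↔ ¬((b ↔ c) ↔ (a → (b → b)))) = 1 − 0.042 = 0.958

0.958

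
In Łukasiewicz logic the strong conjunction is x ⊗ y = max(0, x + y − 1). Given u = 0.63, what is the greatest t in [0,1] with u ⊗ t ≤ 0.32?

0.69

The residuum of the Łukasiewicz t-norm gives the supremum: min(1, 1 − 0.63 + 0.32).
1 − 0.63 + 0.32 = 0.69, so t = min(1, 0.69) = 0.69.
Check: 0.63 ⊗ 0.69 = max(0, 0.32) = 0.32 ≤ 0.32.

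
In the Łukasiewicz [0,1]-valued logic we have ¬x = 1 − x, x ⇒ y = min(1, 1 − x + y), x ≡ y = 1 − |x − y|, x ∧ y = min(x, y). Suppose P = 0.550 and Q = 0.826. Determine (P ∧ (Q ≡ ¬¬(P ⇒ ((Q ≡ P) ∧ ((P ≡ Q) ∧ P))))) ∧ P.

0.550

Q ≡ P = 1 − |0.826 − 0.550| = 1 − 0.276 = 0.724
P ≡ Q = 1 − |0.550 − 0.826| = 1 − 0.276 = 0.724
(P ≡ Q) ∧ P = min(0.724, 0.550) = 0.550
(Q ≡ P) ∧ ((P ≡ Q) ∧ P) = min(0.724, 0.550) = 0.550
P ⇒ ((Q ≡ P) ∧ ((P ≡ Q) ∧ P)) = min(1, 1 − 0.550 + 0.550) = min(1, 1.000) = 1.000
¬(P ⇒ ((Q ≡ P) ∧ ((P ≡ Q) ∧ P))) = 1 − 1.000 = 0.000
¬¬(P ⇒ ((Q ≡ P) ∧ ((P ≡ Q) ∧ P))) = 1 − 0.000 = 1.000
Q ≡ ¬¬(P ⇒ ((Q ≡ P) ∧ ((P ≡ Q) ∧ P))) = 1 − |0.826 − 1.000| = 1 − 0.174 = 0.826
P ∧ (Q ≡ ¬¬(P ⇒ ((Q ≡ P) ∧ ((P ≡ Q) ∧ P)))) = min(0.550, 0.826) = 0.550
(P ∧ (Q ≡ ¬¬(P ⇒ ((Q ≡ P) ∧ ((P ≡ Q) ∧ P))))) ∧ P = min(0.550, 0.550) = 0.550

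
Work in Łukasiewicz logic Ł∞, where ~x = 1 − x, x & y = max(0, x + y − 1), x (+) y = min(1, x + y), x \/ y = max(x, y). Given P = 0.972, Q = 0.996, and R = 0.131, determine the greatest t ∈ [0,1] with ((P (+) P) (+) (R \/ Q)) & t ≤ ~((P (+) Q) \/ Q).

0.000

P (+) P = min(1, 0.972 + 0.972) = min(1, 1.944) = 1.000
R \/ Q = max(0.131, 0.996) = 0.996
(P (+) P) (+) (R \/ Q) = min(1, 1.000 + 0.996) = min(1, 1.996) = 1.000
So the left factor is (P (+) P) (+) (R \/ Q) = 1.000.
P (+) Q = min(1, 0.972 + 0.996) = min(1, 1.968) = 1.000
(P (+) Q) \/ Q = max(1.000, 0.996) = 1.000
~((P (+) Q) \/ Q) = 1 − 1.000 = 0.000
So the right-hand bound is ~((P (+) Q) \/ Q) = 0.000.
The residuum of the Łukasiewicz t-norm gives the supremum: min(1, 1 − 1.000 + 0.000).
1 − 1.000 + 0.000 = 0.000, so t = min(1, 0.000) = 0.000.
Check: 1.000 & 0.000 = max(0, 0.000) = 0.000 ≤ 0.000.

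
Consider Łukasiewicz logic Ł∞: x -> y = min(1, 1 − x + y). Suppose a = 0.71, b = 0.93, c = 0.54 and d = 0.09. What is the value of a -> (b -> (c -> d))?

c -> d = min(1, 1 − 0.54 + 0.09) = min(1, 0.55) = 0.55
b -> (c -> d) = min(1, 1 − 0.93 + 0.55) = min(1, 0.62) = 0.62
a -> (b -> (c -> d)) = min(1, 1 − 0.71 + 0.62) = min(1, 0.91) = 0.91

0.91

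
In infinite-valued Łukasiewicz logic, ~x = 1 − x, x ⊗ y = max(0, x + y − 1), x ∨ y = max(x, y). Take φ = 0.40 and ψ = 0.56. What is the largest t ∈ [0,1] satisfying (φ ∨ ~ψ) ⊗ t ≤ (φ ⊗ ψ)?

~ψ = 1 − 0.56 = 0.44
φ ∨ ~ψ = max(0.40, 0.44) = 0.44
So the left factor is φ ∨ ~ψ = 0.44.
φ ⊗ ψ = max(0, 0.40 + 0.56 − 1) = max(0, -0.04) = 0.00
So the right-hand bound is φ ⊗ ψ = 0.00.
The residuum of the Łukasiewicz t-norm gives the supremum: min(1, 1 − 0.44 + 0.00).
1 − 0.44 + 0.00 = 0.56, so t = min(1, 0.56) = 0.56.
Check: 0.44 ⊗ 0.56 = max(0, 0.00) = 0.00 ≤ 0.00.

0.56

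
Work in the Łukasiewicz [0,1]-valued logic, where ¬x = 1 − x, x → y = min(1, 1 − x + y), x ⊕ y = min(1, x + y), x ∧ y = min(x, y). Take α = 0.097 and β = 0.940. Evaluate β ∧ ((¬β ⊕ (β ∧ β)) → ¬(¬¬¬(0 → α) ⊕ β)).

¬β = 1 − 0.940 = 0.060
β ∧ β = min(0.940, 0.940) = 0.940
¬β ⊕ (β ∧ β) = min(1, 0.060 + 0.940) = min(1, 1.000) = 1.000
0 → α = min(1, 1 − 0.000 + 0.097) = min(1, 1.097) = 1.000
¬(0 → α) = 1 − 1.000 = 0.000
¬¬(0 → α) = 1 − 0.000 = 1.000
¬¬¬(0 → α) = 1 − 1.000 = 0.000
¬¬¬(0 → α) ⊕ β = min(1, 0.000 + 0.940) = min(1, 0.940) = 0.940
¬(¬¬¬(0 → α) ⊕ β) = 1 − 0.940 = 0.060
(¬β ⊕ (β ∧ β)) → ¬(¬¬¬(0 → α) ⊕ β) = min(1, 1 − 1.000 + 0.060) = min(1, 0.060) = 0.060
β ∧ ((¬β ⊕ (β ∧ β)) → ¬(¬¬¬(0 → α) ⊕ β)) = min(0.940, 0.060) = 0.060

0.060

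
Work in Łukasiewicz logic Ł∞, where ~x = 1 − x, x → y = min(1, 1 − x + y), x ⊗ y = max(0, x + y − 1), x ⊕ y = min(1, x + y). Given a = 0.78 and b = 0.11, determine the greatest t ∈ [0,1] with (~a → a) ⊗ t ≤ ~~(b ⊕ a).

0.89

~a = 1 − 0.78 = 0.22
~a → a = min(1, 1 − 0.22 + 0.78) = min(1, 1.56) = 1.00
So the left factor is ~a → a = 1.00.
b ⊕ a = min(1, 0.11 + 0.78) = min(1, 0.89) = 0.89
~(b ⊕ a) = 1 − 0.89 = 0.11
~~(b ⊕ a) = 1 − 0.11 = 0.89
So the right-hand bound is ~~(b ⊕ a) = 0.89.
The residuum of the Łukasiewicz t-norm gives the supremum: min(1, 1 − 1.00 + 0.89).
1 − 1.00 + 0.89 = 0.89, so t = min(1, 0.89) = 0.89.
Check: 1.00 ⊗ 0.89 = max(0, 0.89) = 0.89 ≤ 0.89.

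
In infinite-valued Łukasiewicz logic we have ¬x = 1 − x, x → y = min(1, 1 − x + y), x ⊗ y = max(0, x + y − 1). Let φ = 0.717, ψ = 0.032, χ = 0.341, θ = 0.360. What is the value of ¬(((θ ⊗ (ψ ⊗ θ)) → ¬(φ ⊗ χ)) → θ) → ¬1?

0.360

ψ ⊗ θ = max(0, 0.032 + 0.360 − 1) = max(0, -0.608) = 0.000
θ ⊗ (ψ ⊗ θ) = max(0, 0.360 + 0.000 − 1) = max(0, -0.640) = 0.000
φ ⊗ χ = max(0, 0.717 + 0.341 − 1) = max(0, 0.058) = 0.058
¬(φ ⊗ χ) = 1 − 0.058 = 0.942
(θ ⊗ (ψ ⊗ θ)) → ¬(φ ⊗ χ) = min(1, 1 − 0.000 + 0.942) = min(1, 1.942) = 1.000
((θ ⊗ (ψ ⊗ θ)) → ¬(φ ⊗ χ)) → θ = min(1, 1 − 1.000 + 0.360) = min(1, 0.360) = 0.360
¬(((θ ⊗ (ψ ⊗ θ)) → ¬(φ ⊗ χ)) → θ) = 1 − 0.360 = 0.640
¬1 = 1 − 1.000 = 0.000
¬(((θ ⊗ (ψ ⊗ θ)) → ¬(φ ⊗ χ)) → θ) → ¬1 = min(1, 1 − 0.640 + 0.000) = min(1, 0.360) = 0.360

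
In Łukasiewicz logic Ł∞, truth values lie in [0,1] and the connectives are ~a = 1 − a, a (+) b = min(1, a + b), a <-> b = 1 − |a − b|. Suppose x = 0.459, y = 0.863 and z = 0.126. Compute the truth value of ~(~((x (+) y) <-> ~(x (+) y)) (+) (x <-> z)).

0.000

x (+) y = min(1, 0.459 + 0.863) = min(1, 1.322) = 1.000
~(x (+) y) = 1 − 1.000 = 0.000
(x (+) y) <-> ~(x (+) y) = 1 − |1.000 − 0.000| = 1 − 1.000 = 0.000
~((x (+) y) <-> ~(x (+) y)) = 1 − 0.000 = 1.000
x <-> z = 1 − |0.459 − 0.126| = 1 − 0.333 = 0.667
~((x (+) y) <-> ~(x (+) y)) (+) (x <-> z) = min(1, 1.000 + 0.667) = min(1, 1.667) = 1.000
~(~((x (+) y) <-> ~(x (+) y)) (+) (x <-> z)) = 1 − 1.000 = 0.000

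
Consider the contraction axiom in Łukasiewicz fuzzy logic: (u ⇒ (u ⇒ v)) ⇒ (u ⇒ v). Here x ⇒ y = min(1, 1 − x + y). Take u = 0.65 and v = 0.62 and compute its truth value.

u ⇒ v = min(1, 1 − 0.65 + 0.62) = min(1, 0.97) = 0.97
u ⇒ (u ⇒ v) = min(1, 1 − 0.65 + 0.97) = min(1, 1.32) = 1.00
(u ⇒ (u ⇒ v)) ⇒ (u ⇒ v) = min(1, 1 − 1.00 + 0.97) = min(1, 0.97) = 0.97
(The value 0.97 < 1 shows this instance is not satisfied; fails in Ł∞ (the t-norm is not idempotent).)

0.97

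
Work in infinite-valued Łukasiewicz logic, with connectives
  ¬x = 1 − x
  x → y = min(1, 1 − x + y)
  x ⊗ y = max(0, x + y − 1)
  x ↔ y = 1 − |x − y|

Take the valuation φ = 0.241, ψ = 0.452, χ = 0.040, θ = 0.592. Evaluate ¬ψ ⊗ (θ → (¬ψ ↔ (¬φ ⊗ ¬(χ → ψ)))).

0.408

¬ψ = 1 − 0.452 = 0.548
¬φ = 1 − 0.241 = 0.759
χ → ψ = min(1, 1 − 0.040 + 0.452) = min(1, 1.412) = 1.000
¬(χ → ψ) = 1 − 1.000 = 0.000
¬φ ⊗ ¬(χ → ψ) = max(0, 0.759 + 0.000 − 1) = max(0, -0.241) = 0.000
¬ψ ↔ (¬φ ⊗ ¬(χ → ψ)) = 1 − |0.548 − 0.000| = 1 − 0.548 = 0.452
θ → (¬ψ ↔ (¬φ ⊗ ¬(χ → ψ))) = min(1, 1 − 0.592 + 0.452) = min(1, 0.860) = 0.860
¬ψ ⊗ (θ → (¬ψ ↔ (¬φ ⊗ ¬(χ → ψ)))) = max(0, 0.548 + 0.860 − 1) = max(0, 0.408) = 0.408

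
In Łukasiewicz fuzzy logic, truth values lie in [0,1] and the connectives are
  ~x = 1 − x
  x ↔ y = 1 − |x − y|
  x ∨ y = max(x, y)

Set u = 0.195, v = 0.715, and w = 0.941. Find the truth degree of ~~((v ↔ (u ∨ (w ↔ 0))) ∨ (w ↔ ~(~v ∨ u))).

0.774

w ↔ 0 = 1 − |0.941 − 0.000| = 1 − 0.941 = 0.059
u ∨ (w ↔ 0) = max(0.195, 0.059) = 0.195
v ↔ (u ∨ (w ↔ 0)) = 1 − |0.715 − 0.195| = 1 − 0.520 = 0.480
~v = 1 − 0.715 = 0.285
~v ∨ u = max(0.285, 0.195) = 0.285
~(~v ∨ u) = 1 − 0.285 = 0.715
w ↔ ~(~v ∨ u) = 1 − |0.941 − 0.715| = 1 − 0.226 = 0.774
(v ↔ (u ∨ (w ↔ 0))) ∨ (w ↔ ~(~v ∨ u)) = max(0.480, 0.774) = 0.774
~((v ↔ (u ∨ (w ↔ 0))) ∨ (w ↔ ~(~v ∨ u))) = 1 − 0.774 = 0.226
~~((v ↔ (u ∨ (w ↔ 0))) ∨ (w ↔ ~(~v ∨ u))) = 1 − 0.226 = 0.774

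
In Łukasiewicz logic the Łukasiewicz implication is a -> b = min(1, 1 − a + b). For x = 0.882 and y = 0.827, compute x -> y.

0.945

x -> y = min(1, 1 − 0.882 + 0.827) = min(1, 0.945) = 0.945
For comparison, the Gödel implication (1 if a ≤ b else b) would give 0.827.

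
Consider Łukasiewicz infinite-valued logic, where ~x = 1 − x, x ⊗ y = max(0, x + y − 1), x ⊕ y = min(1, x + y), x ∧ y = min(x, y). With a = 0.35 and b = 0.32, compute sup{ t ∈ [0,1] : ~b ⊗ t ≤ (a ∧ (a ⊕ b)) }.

0.67

~b = 1 − 0.32 = 0.68
So the left factor is ~b = 0.68.
a ⊕ b = min(1, 0.35 + 0.32) = min(1, 0.67) = 0.67
a ∧ (a ⊕ b) = min(0.35, 0.67) = 0.35
So the right-hand bound is a ∧ (a ⊕ b) = 0.35.
The residuum of the Łukasiewicz t-norm gives the supremum: min(1, 1 − 0.68 + 0.35).
1 − 0.68 + 0.35 = 0.67, so t = min(1, 0.67) = 0.67.
Check: 0.68 ⊗ 0.67 = max(0, 0.35) = 0.35 ≤ 0.35.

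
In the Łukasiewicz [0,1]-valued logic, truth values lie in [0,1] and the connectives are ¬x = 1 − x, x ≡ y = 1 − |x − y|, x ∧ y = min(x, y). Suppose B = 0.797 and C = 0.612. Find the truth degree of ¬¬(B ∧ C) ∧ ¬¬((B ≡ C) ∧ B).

B ∧ C = min(0.797, 0.612) = 0.612
¬(B ∧ C) = 1 − 0.612 = 0.388
¬¬(B ∧ C) = 1 − 0.388 = 0.612
B ≡ C = 1 − |0.797 − 0.612| = 1 − 0.185 = 0.815
(B ≡ C) ∧ B = min(0.815, 0.797) = 0.797
¬((B ≡ C) ∧ B) = 1 − 0.797 = 0.203
¬¬((B ≡ C) ∧ B) = 1 − 0.203 = 0.797
¬¬(B ∧ C) ∧ ¬¬((B ≡ C) ∧ B) = min(0.612, 0.797) = 0.612

0.612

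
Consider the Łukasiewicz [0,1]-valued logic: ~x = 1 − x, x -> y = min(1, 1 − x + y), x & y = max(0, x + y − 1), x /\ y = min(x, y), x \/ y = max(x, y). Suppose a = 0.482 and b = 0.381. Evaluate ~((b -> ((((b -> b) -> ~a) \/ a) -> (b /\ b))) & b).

b -> b = min(1, 1 − 0.381 + 0.381) = min(1, 1.000) = 1.000
~a = 1 − 0.482 = 0.518
(b -> b) -> ~a = min(1, 1 − 1.000 + 0.518) = min(1, 0.518) = 0.518
((b -> b) -> ~a) \/ a = max(0.518, 0.482) = 0.518
b /\ b = min(0.381, 0.381) = 0.381
(((b -> b) -> ~a) \/ a) -> (b /\ b) = min(1, 1 − 0.518 + 0.381) = min(1, 0.863) = 0.863
b -> ((((b -> b) -> ~a) \/ a) -> (b /\ b)) = min(1, 1 − 0.381 + 0.863) = min(1, 1.482) = 1.000
(b -> ((((b -> b) -> ~a) \/ a) -> (b /\ b))) & b = max(0, 1.000 + 0.381 − 1) = max(0, 0.381) = 0.381
~((b -> ((((b -> b) -> ~a) \/ a) -> (b /\ b))) & b) = 1 − 0.381 = 0.619

0.619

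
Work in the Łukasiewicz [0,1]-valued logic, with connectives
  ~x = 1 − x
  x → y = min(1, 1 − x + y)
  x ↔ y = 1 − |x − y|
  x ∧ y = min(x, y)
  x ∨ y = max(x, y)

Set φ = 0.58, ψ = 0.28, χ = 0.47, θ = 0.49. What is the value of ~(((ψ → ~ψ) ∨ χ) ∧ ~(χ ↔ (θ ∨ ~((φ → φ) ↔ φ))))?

~ψ = 1 − 0.28 = 0.72
ψ → ~ψ = min(1, 1 − 0.28 + 0.72) = min(1, 1.44) = 1.00
(ψ → ~ψ) ∨ χ = max(1.00, 0.47) = 1.00
φ → φ = min(1, 1 − 0.58 + 0.58) = min(1, 1.00) = 1.00
(φ → φ) ↔ φ = 1 − |1.00 − 0.58| = 1 − 0.42 = 0.58
~((φ → φ) ↔ φ) = 1 − 0.58 = 0.42
θ ∨ ~((φ → φ) ↔ φ) = max(0.49, 0.42) = 0.49
χ ↔ (θ ∨ ~((φ → φ) ↔ φ)) = 1 − |0.47 − 0.49| = 1 − 0.02 = 0.98
~(χ ↔ (θ ∨ ~((φ → φ) ↔ φ))) = 1 − 0.98 = 0.02
((ψ → ~ψ) ∨ χ) ∧ ~(χ ↔ (θ ∨ ~((φ → φ) ↔ φ))) = min(1.00, 0.02) = 0.02
~(((ψ → ~ψ) ∨ χ) ∧ ~(χ ↔ (θ ∨ ~((φ → φ) ↔ φ)))) = 1 − 0.02 = 0.98

0.98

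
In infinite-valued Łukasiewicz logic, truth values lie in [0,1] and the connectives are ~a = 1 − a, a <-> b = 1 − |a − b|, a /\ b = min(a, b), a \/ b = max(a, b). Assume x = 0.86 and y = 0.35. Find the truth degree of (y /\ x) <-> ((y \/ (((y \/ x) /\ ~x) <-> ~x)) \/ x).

0.35

y /\ x = min(0.35, 0.86) = 0.35
y \/ x = max(0.35, 0.86) = 0.86
~x = 1 − 0.86 = 0.14
(y \/ x) /\ ~x = min(0.86, 0.14) = 0.14
((y \/ x) /\ ~x) <-> ~x = 1 − |0.14 − 0.14| = 1 − 0.00 = 1.00
y \/ (((y \/ x) /\ ~x) <-> ~x) = max(0.35, 1.00) = 1.00
(y \/ (((y \/ x) /\ ~x) <-> ~x)) \/ x = max(1.00, 0.86) = 1.00
(y /\ x) <-> ((y \/ (((y \/ x) /\ ~x) <-> ~x)) \/ x) = 1 − |0.35 − 1.00| = 1 − 0.65 = 0.35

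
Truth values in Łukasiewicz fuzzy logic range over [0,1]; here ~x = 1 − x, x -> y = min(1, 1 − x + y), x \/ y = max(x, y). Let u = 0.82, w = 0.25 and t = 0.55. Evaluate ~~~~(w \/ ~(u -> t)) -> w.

0.98

u -> t = min(1, 1 − 0.82 + 0.55) = min(1, 0.73) = 0.73
~(u -> t) = 1 − 0.73 = 0.27
w \/ ~(u -> t) = max(0.25, 0.27) = 0.27
~(w \/ ~(u -> t)) = 1 − 0.27 = 0.73
~~(w \/ ~(u -> t)) = 1 − 0.73 = 0.27
~~~(w \/ ~(u -> t)) = 1 − 0.27 = 0.73
~~~~(w \/ ~(u -> t)) = 1 − 0.73 = 0.27
~~~~(w \/ ~(u -> t)) -> w = min(1, 1 − 0.27 + 0.25) = min(1, 0.98) = 0.98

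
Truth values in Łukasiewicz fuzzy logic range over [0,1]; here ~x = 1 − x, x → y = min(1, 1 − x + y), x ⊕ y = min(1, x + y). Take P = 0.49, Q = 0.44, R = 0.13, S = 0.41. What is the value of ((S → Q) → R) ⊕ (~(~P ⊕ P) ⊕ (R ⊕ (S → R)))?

0.98

S → Q = min(1, 1 − 0.41 + 0.44) = min(1, 1.03) = 1.00
(S → Q) → R = min(1, 1 − 1.00 + 0.13) = min(1, 0.13) = 0.13
~P = 1 − 0.49 = 0.51
~P ⊕ P = min(1, 0.51 + 0.49) = min(1, 1.00) = 1.00
~(~P ⊕ P) = 1 − 1.00 = 0.00
S → R = min(1, 1 − 0.41 + 0.13) = min(1, 0.72) = 0.72
R ⊕ (S → R) = min(1, 0.13 + 0.72) = min(1, 0.85) = 0.85
~(~P ⊕ P) ⊕ (R ⊕ (S → R)) = min(1, 0.00 + 0.85) = min(1, 0.85) = 0.85
((S → Q) → R) ⊕ (~(~P ⊕ P) ⊕ (R ⊕ (S → R))) = min(1, 0.13 + 0.85) = min(1, 0.98) = 0.98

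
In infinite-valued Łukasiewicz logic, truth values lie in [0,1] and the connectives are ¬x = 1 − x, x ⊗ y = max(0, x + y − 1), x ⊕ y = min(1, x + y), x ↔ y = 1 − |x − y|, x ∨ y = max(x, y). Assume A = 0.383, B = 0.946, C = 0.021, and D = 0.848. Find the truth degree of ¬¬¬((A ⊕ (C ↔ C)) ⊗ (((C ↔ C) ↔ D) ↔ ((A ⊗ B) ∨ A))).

0.465

C ↔ C = 1 − |0.021 − 0.021| = 1 − 0.000 = 1.000
A ⊕ (C ↔ C) = min(1, 0.383 + 1.000) = min(1, 1.383) = 1.000
(C ↔ C) ↔ D = 1 − |1.000 − 0.848| = 1 − 0.152 = 0.848
A ⊗ B = max(0, 0.383 + 0.946 − 1) = max(0, 0.329) = 0.329
(A ⊗ B) ∨ A = max(0.329, 0.383) = 0.383
((C ↔ C) ↔ D) ↔ ((A ⊗ B) ∨ A) = 1 − |0.848 − 0.383| = 1 − 0.465 = 0.535
(A ⊕ (C ↔ C)) ⊗ (((C ↔ C) ↔ D) ↔ ((A ⊗ B) ∨ A)) = max(0, 1.000 + 0.535 − 1) = max(0, 0.535) = 0.535
¬((A ⊕ (C ↔ C)) ⊗ (((C ↔ C) ↔ D) ↔ ((A ⊗ B) ∨ A))) = 1 − 0.535 = 0.465
¬¬((A ⊕ (C ↔ C)) ⊗ (((C ↔ C) ↔ D) ↔ ((A ⊗ B) ∨ A))) = 1 − 0.465 = 0.535
¬¬¬((A ⊕ (C ↔ C)) ⊗ (((C ↔ C) ↔ D) ↔ ((A ⊗ B) ∨ A))) = 1 − 0.535 = 0.465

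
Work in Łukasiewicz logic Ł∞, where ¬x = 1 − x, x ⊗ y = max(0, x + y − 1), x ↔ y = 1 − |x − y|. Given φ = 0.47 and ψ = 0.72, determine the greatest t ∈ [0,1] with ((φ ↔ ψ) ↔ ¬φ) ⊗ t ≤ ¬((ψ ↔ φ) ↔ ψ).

φ ↔ ψ = 1 − |0.47 − 0.72| = 1 − 0.25 = 0.75
¬φ = 1 − 0.47 = 0.53
(φ ↔ ψ) ↔ ¬φ = 1 − |0.75 − 0.53| = 1 − 0.22 = 0.78
So the left factor is (φ ↔ ψ) ↔ ¬φ = 0.78.
ψ ↔ φ = 1 − |0.72 − 0.47| = 1 − 0.25 = 0.75
(ψ ↔ φ) ↔ ψ = 1 − |0.75 − 0.72| = 1 − 0.03 = 0.97
¬((ψ ↔ φ) ↔ ψ) = 1 − 0.97 = 0.03
So the right-hand bound is ¬((ψ ↔ φ) ↔ ψ) = 0.03.
The residuum of the Łukasiewicz t-norm gives the supremum: min(1, 1 − 0.78 + 0.03).
1 − 0.78 + 0.03 = 0.25, so t = min(1, 0.25) = 0.25.
Check: 0.78 ⊗ 0.25 = max(0, 0.03) = 0.03 ≤ 0.03.

0.25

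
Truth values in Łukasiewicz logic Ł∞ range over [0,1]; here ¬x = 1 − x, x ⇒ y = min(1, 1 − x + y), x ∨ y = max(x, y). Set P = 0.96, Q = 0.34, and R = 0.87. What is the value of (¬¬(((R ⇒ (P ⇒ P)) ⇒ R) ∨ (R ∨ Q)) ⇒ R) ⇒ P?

P ⇒ P = min(1, 1 − 0.96 + 0.96) = min(1, 1.00) = 1.00
R ⇒ (P ⇒ P) = min(1, 1 − 0.87 + 1.00) = min(1, 1.13) = 1.00
(R ⇒ (P ⇒ P)) ⇒ R = min(1, 1 − 1.00 + 0.87) = min(1, 0.87) = 0.87
R ∨ Q = max(0.87, 0.34) = 0.87
((R ⇒ (P ⇒ P)) ⇒ R) ∨ (R ∨ Q) = max(0.87, 0.87) = 0.87
¬(((R ⇒ (P ⇒ P)) ⇒ R) ∨ (R ∨ Q)) = 1 − 0.87 = 0.13
¬¬(((R ⇒ (P ⇒ P)) ⇒ R) ∨ (R ∨ Q)) = 1 − 0.13 = 0.87
¬¬(((R ⇒ (P ⇒ P)) ⇒ R) ∨ (R ∨ Q)) ⇒ R = min(1, 1 − 0.87 + 0.87) = min(1, 1.00) = 1.00
(¬¬(((R ⇒ (P ⇒ P)) ⇒ R) ∨ (R ∨ Q)) ⇒ R) ⇒ P = min(1, 1 − 1.00 + 0.96) = min(1, 0.96) = 0.96

0.96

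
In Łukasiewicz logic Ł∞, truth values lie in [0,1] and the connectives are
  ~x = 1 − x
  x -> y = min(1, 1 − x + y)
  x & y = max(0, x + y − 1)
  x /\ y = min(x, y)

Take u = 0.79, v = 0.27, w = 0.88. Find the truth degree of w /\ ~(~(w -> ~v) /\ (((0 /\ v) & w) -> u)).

~v = 1 − 0.27 = 0.73
w -> ~v = min(1, 1 − 0.88 + 0.73) = min(1, 0.85) = 0.85
~(w -> ~v) = 1 − 0.85 = 0.15
0 /\ v = min(0.00, 0.27) = 0.00
(0 /\ v) & w = max(0, 0.00 + 0.88 − 1) = max(0, -0.12) = 0.00
((0 /\ v) & w) -> u = min(1, 1 − 0.00 + 0.79) = min(1, 1.79) = 1.00
~(w -> ~v) /\ (((0 /\ v) & w) -> u) = min(0.15, 1.00) = 0.15
~(~(w -> ~v) /\ (((0 /\ v) & w) -> u)) = 1 − 0.15 = 0.85
w /\ ~(~(w -> ~v) /\ (((0 /\ v) & w) -> u)) = min(0.88, 0.85) = 0.85

0.85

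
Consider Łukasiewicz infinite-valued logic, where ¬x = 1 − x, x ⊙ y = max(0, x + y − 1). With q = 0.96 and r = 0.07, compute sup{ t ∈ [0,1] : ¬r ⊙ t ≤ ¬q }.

0.11

¬r = 1 − 0.07 = 0.93
So the left factor is ¬r = 0.93.
¬q = 1 − 0.96 = 0.04
So the right-hand bound is ¬q = 0.04.
The residuum of the Łukasiewicz t-norm gives the supremum: min(1, 1 − 0.93 + 0.04).
1 − 0.93 + 0.04 = 0.11, so t = min(1, 0.11) = 0.11.
Check: 0.93 ⊙ 0.11 = max(0, 0.04) = 0.04 ≤ 0.04.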